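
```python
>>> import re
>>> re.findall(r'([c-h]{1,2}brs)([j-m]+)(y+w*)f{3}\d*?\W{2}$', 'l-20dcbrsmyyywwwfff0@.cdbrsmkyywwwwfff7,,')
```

Pattern: 1 to 2 of a character in [c-h], then the literal 'brs' (captured); then one or more of a character in [j-m] (captured); then one or more of the literal 'y', then zero or more of a literal 'w' (captured); then exactly 3 of the literal 'f', then zero or more of a digit (lazy), then exactly 2 of a non-word character; then anchored at the end.
Matches: at [22:41] match 'cdbrsmkyywwwwfff7,,', groups = ('cdbrs', 'mk', 'yywwww').
`findall` packs the 3 group values into a tuple for every match.

[('cdbrs', 'mk', 'yywwww')]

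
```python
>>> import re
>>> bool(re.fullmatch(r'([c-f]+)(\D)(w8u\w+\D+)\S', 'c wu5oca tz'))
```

False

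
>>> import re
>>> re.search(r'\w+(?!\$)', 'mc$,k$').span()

The negative lookahead/lookbehind blocks any match where the forbidden context is present.
The match spans [0:1] → 'm'.

(0, 1)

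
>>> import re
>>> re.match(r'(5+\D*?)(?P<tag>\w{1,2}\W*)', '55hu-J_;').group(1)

'55'

This matches one or more of the literal '5', then zero or more of a non-digit (lazy) (captured); then 1 to 2 of a word character, then zero or more of a non-word character (captured as 'tag').
`re.match` won't scan ahead — the pattern has to work from the very first character.
The match spans [0:5] → '55hu-'.
Captured: group 1 = '55', group 2 = 'hu-'.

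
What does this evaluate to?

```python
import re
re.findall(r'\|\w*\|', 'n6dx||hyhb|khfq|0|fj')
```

['||', '|khfq|']

Scanning left to right: at [4:6] → '||'; at [10:16] → '|khfq|'.
`findall` yields the raw match text (2 of them) because the pattern has no groups.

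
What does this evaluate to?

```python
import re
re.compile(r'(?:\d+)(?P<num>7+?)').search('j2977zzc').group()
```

This matches one or more of a digit (non-capturing group); then one or more of a literal '7' (lazy) (captured as 'num').
`search` walks the string left to right and returns the first match it finds.
The match spans [1:5] → '2977'.
Captured: group 1 = '7'.

'2977'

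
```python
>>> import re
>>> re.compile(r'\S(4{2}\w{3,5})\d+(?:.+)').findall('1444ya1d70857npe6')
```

`findall` collects group 1 from the one match (1 total).

['444ya1d']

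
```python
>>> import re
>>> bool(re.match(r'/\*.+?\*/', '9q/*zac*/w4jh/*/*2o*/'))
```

False

`re.match` only tries the pattern at the start of the string.
Here position 0 doesn't satisfy it, so the call returns None, and `bool(None)` is False.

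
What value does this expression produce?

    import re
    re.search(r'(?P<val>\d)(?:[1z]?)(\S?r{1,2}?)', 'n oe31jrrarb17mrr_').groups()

('3', 'jr')

Pattern: a digit (captured as 'val'); then optionally one of [1z] (non-capturing group); then optionally a non-whitespace character, then 1 to 2 of a literal 'r' (lazy) (captured).
With the lazy modifier that quantifier settles for the fewest repetitions that let the rest of the pattern succeed (the atoms after it are unaffected and can still be greedy).
Unlike `match`, `search` isn't anchored — it looks for the pattern anywhere in the string.
The match spans [4:8] → '31jr'.
Captured: group 1 = '3', group 2 = 'jr'.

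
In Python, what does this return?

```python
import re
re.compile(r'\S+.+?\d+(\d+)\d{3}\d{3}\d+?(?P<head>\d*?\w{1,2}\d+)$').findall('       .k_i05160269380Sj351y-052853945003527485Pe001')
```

This matches one or more of a non-whitespace character; then one or more of any character (lazy); then one or more of a digit; then one or more of a digit (captured); then exactly 3 of a digit, then exactly 3 of a digit, then one or more of a digit (lazy); then zero or more of a digit (lazy), then 1 to 2 of a word character, then one or more of a digit (captured as 'head'); then anchored at the end.
Scanning left to right: at [7:52] match '.k_i05160269380Sj351y-052853945003527485Pe001', groups = ('0', 'Pe001').
2 groups means the one result is a tuple of 2 captured strings — 1 here.

[('0', 'Pe001')]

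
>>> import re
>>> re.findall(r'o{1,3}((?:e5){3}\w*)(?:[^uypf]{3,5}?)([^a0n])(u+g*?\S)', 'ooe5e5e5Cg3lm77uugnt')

The pattern matches 1 to 3 of a literal 'o'; then the literal 'e5' repeated 3 times, then zero or more of a word character (captured); then 3 to 5 of any character except [uypf] (lazy) (non-capturing group); then any character except [a0n] (captured); then one or more of the literal 'u', then zero or more of the literal 'g' (lazy), then a non-whitespace character (captured).
The `?` after the quantifier makes it lazy — it takes as little as possible before letting the rest of the pattern try.
Walking the string: at [0:18] match 'ooe5e5e5Cg3lm77uug', groups = ('e5e5e5Cg3l', 'u', 'ug').
With 3 capturing groups, `findall` returns a 3-tuple per match.

[('e5e5e5Cg3l', 'u', 'ug')]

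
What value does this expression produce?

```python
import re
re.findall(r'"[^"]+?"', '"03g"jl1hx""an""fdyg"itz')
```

['"03g"', '"an"', '"fdyg"']

No capturing groups, so `findall` returns the 3 full match strings.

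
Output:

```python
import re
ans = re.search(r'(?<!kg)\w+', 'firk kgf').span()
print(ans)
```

The negative lookaround is zero-width — it rules out positions where the adjacent text would match, without consuming anything.
`re.search` scans for the first position where the pattern succeeds.
The match spans [0:4] → 'firk'.

(0, 4)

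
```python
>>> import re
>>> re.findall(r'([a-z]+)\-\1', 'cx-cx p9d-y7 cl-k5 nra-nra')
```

['cx', 'nra']

`\1` is not a pattern — it's the concrete string captured by group 1, re-applied verbatim.
Because there's exactly one group, `findall` drops the full match and keeps group 1 from each hit.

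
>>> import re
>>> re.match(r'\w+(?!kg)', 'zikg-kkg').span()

(0, 4)

A negative assertion filters positions out without eating any characters.
With `match`, the pattern is implicitly anchored at the beginning.
The match spans [0:4] → 'zikg'.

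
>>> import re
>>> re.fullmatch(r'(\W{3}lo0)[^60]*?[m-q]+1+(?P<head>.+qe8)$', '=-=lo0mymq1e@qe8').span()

(0, 16)

This matches exactly 3 of a non-word character, then the literal 'lo0' (captured); then zero or more of any character except [60] (lazy), then one or more of a character in [m-q], then one or more of a literal '1'; then one or more of any character, then the literal 'qe8' (captured as 'head'); then anchored at the end.
`re.fullmatch` is like wrapping the pattern in `^…$` (in single-line mode).
The match spans [0:16] → '=-=lo0mymq1e@qe8'.
Captured: group 1 = '=-=lo0', group 2 = 'e@qe8'.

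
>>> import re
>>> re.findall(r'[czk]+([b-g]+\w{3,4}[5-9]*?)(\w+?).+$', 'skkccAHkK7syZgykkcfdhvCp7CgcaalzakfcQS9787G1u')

A `+?`/`*?`/`{m,n}?` starts at its minimum and grows only as far as needed for what follows to match.
With 2 capturing groups, `findall` returns a 2-tuple per match.

[('cAHkK', '7')]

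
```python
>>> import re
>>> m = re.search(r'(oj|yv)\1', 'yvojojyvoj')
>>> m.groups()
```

('oj',)

The match spans [2:6] → 'ojoj'.
Captured: group 1 = 'oj'.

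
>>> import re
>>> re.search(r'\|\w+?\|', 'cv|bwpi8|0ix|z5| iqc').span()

The match spans [2:9] → '|bwpi8|'.

(2, 9)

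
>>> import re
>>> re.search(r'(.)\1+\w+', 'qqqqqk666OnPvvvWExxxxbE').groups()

The match spans [0:23] → 'qqqqqk666OnPvvvWExxxxbE'.
Captured: group 1 = 'q'.

('q',)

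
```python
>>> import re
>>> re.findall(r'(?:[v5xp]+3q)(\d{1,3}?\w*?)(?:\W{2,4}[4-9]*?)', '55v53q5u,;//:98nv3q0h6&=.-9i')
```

['5u', '0h6']

Pattern: one or more of one of [v5xp], then the literal '3q' (non-capturing group); then 1 to 3 of a digit (lazy), then zero or more of a word character (lazy) (captured); then 2 to 4 of a non-word character, then zero or more of a character in [4-9] (lazy) (non-capturing group).
Scanning left to right: at [0:12] match '55v53q5u,;//', group 1 = '5u'; at [16:26] match 'v3q0h6&=.-', group 1 = '0h6'.
Because there's exactly one group, `findall` drops the full match and keeps group 1 from each hit.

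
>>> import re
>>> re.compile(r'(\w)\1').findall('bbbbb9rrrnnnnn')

`\1` is not a pattern — it's the concrete string captured by group 1, re-applied verbatim.
Matches: at [0:2] match 'bb', group 1 = 'b'; at [2:4] match 'bb', group 1 = 'b'; at [6:8] match 'rr', group 1 = 'r'; at [9:11] match 'nn', group 1 = 'n'; at [11:13] match 'nn', group 1 = 'n'.
With a single group, `findall` returns only what that group captured — 5 items.

['b', 'b', 'r', 'n', 'n']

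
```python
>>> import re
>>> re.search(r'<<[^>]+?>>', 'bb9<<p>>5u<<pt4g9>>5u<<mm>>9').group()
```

The match spans [3:8] → '<<p>>'.

'<<p>>'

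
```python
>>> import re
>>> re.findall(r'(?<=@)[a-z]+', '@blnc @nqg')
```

Lookahead/lookbehind check context without consuming it, so the matched span excludes the asserted characters.
Matches: at [1:5] → 'blnc'; at [7:10] → 'nqg'.
With no groups in the pattern, `findall` gives back each whole match — 2 here.

['blnc', 'nqg']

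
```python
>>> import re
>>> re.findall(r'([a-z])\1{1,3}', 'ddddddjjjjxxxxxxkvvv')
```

['d', 'd', 'j', 'x', 'x', 'v']

`\1` is not a pattern — it's the concrete string captured by group 1, re-applied verbatim.
Matches: at [0:4] match 'dddd', group 1 = 'd'; at [4:6] match 'dd', group 1 = 'd'; at [6:10] match 'jjjj', group 1 = 'j'; at [10:14] match 'xxxx', group 1 = 'x'; at [14:16] match 'xx', group 1 = 'x'; ….
With a single group, `findall` returns only what that group captured — 6 items.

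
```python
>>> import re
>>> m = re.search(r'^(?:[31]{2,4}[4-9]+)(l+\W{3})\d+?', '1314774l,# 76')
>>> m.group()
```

'1314774l,# 7'

Pattern: anchored at the start of the string; then 2 to 4 of one of [31], then one or more of a character in [4-9] (non-capturing group); then one or more of the literal 'l', then exactly 3 of a non-word character (captured); then one or more of a digit (lazy).
Because the quantifier is non-greedy, it stops expanding at the earliest point where the rest of the pattern can succeed.
`re.search` scans for the first position where the pattern succeeds.
The match spans [0:12] → '1314774l,# 7'.
Captured: group 1 = 'l,# '.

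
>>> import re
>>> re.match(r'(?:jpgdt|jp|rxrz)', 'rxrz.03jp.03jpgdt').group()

'rxrz'

`re.match` won't scan ahead — the pattern has to work from the very first character.
The match spans [0:4] → 'rxrz'.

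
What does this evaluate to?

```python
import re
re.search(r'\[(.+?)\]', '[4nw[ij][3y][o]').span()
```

(0, 8)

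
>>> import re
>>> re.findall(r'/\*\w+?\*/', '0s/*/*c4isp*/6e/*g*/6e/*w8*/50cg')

Matches: at [4:13] → '/*c4isp*/'; at [15:20] → '/*g*/'; at [22:28] → '/*w8*/'.
With no groups in the pattern, `findall` gives back each whole match — 3 here.

['/*c4isp*/', '/*g*/', '/*w8*/']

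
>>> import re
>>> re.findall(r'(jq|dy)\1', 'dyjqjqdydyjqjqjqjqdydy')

['jq', 'dy', 'jq', 'jq', 'dy']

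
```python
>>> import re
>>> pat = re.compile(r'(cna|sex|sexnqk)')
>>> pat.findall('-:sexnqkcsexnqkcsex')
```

`|` is ordered: at each position the engine commits to the first alternative that works.
Walking the string: at [2:5] match 'sex', group 1 = 'sex'; at [9:12] match 'sex', group 1 = 'sex'; at [16:19] match 'sex', group 1 = 'sex'.
With a single group, `findall` returns only what that group captured — 3 items.

['sex', 'sex', 'sex']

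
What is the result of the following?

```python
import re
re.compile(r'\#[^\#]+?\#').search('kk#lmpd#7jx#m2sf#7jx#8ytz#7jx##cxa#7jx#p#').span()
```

(2, 8)

The match spans [2:8] → '#lmpd#'.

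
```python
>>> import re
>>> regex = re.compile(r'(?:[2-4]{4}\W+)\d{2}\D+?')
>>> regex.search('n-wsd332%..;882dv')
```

None

The pattern matches exactly 4 of a character in [2-4], then one or more of a non-word character (non-capturing group); then exactly 2 of a digit, then one or more of a non-digit (lazy).
Unlike `match`, `search` isn't anchored — it looks for the pattern anywhere in the string.
Here no position works, so the call returns None.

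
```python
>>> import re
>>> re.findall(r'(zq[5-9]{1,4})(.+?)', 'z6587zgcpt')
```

[]

Pattern: the literal 'zq', then 1 to 4 of a character in [5-9] (captured); then one or more of any character (lazy) (captured).
2 groups means each result is a tuple of 2 captured strings — 0 here.
Nothing in the string satisfies the pattern, so the list is empty.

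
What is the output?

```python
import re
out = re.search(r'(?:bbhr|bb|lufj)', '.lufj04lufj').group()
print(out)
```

The match spans [1:5] → 'lufj'.

lufj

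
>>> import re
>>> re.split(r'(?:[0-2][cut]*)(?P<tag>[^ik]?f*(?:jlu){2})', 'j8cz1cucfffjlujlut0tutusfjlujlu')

This matches a character in [0-2], then zero or more of one of [cut] (non-capturing group); then optionally any character except [ik], then zero or more of the literal 'f', then the literal 'jlu' repeated 2 times (captured as 'tag').
Matches to split on: at [4:17] → '1cucfffjlujlu'; at [18:31] → '0tutusfjlujlu'.
The group in the pattern means `split` returns the separators' captures alongside the pieces.

['j8cz', 'fffjlujlu', 't', 'sfjlujlu', '']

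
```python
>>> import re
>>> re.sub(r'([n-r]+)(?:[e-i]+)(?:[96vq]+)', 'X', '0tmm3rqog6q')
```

Pattern: one or more of a character in [n-r] (captured); then one or more of a character in [e-i] (non-capturing group); then one or more of one of [96vq] (non-capturing group).
Every occurrence is swapped for 'X'.

'0tmm3X'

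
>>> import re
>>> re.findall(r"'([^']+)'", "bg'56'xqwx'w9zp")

['56']

One capturing group, so `findall` returns just the captured substring from the one match — 1 in all.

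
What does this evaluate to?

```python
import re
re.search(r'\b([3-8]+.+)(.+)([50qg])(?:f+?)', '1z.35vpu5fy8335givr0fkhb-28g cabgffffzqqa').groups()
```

('35vpu5fy8335givr0fkhb-28g ca', 'b', 'g')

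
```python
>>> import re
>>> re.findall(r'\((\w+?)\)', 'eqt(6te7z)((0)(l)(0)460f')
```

Matches: at [3:10] match '(6te7z)', group 1 = '6te7z'; at [11:14] match '(0)', group 1 = '0'; at [14:17] match '(l)', group 1 = 'l'; at [17:20] match '(0)', group 1 = '0'.
One capturing group, so `findall` returns just the captured substring from each match — 4 in all.

['6te7z', '0', 'l', '0']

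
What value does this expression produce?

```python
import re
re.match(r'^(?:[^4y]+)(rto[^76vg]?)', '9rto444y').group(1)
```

'rto4'

The match spans [0:5] → '9rto4'.
Captured: group 1 = 'rto4'.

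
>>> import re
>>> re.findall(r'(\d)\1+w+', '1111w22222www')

`\1` is not a pattern — it's the concrete string captured by group 1, re-applied verbatim.
One capturing group, so `findall` returns just the captured substring from each match — 2 in all.

['1', '2']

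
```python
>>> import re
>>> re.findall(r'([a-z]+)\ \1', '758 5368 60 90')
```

The backreference `\1` re-matches whatever the first group consumed, character for character.
One capturing group, so `findall` returns just the captured substring from each match — 0 in all.
Nothing in the string satisfies the pattern, so the list is empty.

[]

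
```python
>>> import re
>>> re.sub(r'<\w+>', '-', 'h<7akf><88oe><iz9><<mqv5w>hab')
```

Matches: at [1:7] → '<7akf>'; at [7:13] → '<88oe>'; at [13:18] → '<iz9>'; at [19:26] → '<mqv5w>'.
`sub` substitutes '-' at each match site.

'h---<-hab'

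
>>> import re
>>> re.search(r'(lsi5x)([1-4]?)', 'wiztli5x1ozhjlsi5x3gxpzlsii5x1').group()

The pattern matches the literal 'ls', then the literal 'i5x' (captured); then optionally a character in [1-4] (captured).
Unlike `match`, `search` isn't anchored — it looks for the pattern anywhere in the string.
The match spans [13:19] → 'lsi5x3'.
Captured: group 1 = 'lsi5x', group 2 = '3'.

'lsi5x3'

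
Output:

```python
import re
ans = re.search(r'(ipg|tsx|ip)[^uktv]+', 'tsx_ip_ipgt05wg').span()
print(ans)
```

(0, 10)

`re.search` tries every starting position until one works.
The match spans [0:10] → 'tsx_ip_ipg'.
Captured: group 1 = 'tsx'.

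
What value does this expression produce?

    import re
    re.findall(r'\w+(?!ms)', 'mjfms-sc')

['mjfms', 'sc']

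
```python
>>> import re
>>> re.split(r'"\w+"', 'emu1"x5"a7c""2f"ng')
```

Splitting on the pattern gives 3 pieces.

['emu1', 'a7c"', 'ng']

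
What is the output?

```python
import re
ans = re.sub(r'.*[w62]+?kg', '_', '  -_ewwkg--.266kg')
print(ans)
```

Pattern: zero or more of any character; then one or more of one of [w62] (lazy), then the literal 'kg'.
Matches: at [0:17] → '  -_ewwkg--.266kg'.
Every occurrence is swapped for '_'.

_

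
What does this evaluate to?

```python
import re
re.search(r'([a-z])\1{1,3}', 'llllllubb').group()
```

'llll'

`\1` has to match the exact text group 1 already captured.
`re.search` tries every starting position until one works.
The match spans [0:4] → 'llll'.
Captured: group 1 = 'l'.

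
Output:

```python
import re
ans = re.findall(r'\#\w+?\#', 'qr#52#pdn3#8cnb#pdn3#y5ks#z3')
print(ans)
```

['#52#', '#8cnb#', '#y5ks#']

Scanning left to right: at [2:6] → '#52#'; at [10:16] → '#8cnb#'; at [20:26] → '#y5ks#'.
`findall` yields the raw match text (3 of them) because the pattern has no groups.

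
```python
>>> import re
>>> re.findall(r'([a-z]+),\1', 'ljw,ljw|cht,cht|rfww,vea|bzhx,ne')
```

['ljw', 'cht']

After group 1 captures some text, `\1` only succeeds where that same text appears again.
Matches: at [0:7] match 'ljw,ljw', group 1 = 'ljw'; at [8:15] match 'cht,cht', group 1 = 'cht'.
`findall` collects group 1 from each match (2 total).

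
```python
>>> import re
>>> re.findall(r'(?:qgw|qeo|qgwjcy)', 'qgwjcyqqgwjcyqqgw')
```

['qgw', 'qgw', 'qgw']

Alternation tries branches left to right and keeps the first one that lets the overall match succeed at that position.
Scanning left to right: at [0:3] → 'qgw'; at [7:10] → 'qgw'; at [14:17] → 'qgw'.
Since nothing is captured, `findall` lists the 3 matched substrings directly.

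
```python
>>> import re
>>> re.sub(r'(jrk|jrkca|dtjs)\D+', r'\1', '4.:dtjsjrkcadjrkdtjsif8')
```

`\1` in the replacement pulls in group 1's text for each match.

'4.:dtjs8'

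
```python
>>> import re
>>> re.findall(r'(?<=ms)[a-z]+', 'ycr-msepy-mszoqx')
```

['epy', 'zoqx']

The positive lookaround only admits positions where the adjacent text matches; those characters stay outside the span.
`findall` yields the raw match text (2 of them) because the pattern has no groups.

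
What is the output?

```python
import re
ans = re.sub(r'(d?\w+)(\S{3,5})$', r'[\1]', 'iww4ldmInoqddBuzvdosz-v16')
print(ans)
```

[iww4ldmInoqddBuzvdosz]

Pattern: optionally a literal 'd', then one or more of a word character (captured); then 3 to 5 of a non-whitespace character (captured); then anchored at the end.
Matches: at [0:25] → 'iww4ldmInoqddBuzvdosz-v16'.
Each match is replaced using the text its own group 1 captured.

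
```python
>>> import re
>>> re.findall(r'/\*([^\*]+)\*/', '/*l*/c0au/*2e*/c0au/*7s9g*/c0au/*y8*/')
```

Walking the string: at [0:5] match '/*l*/', group 1 = 'l'; at [9:15] match '/*2e*/', group 1 = '2e'; at [19:27] match '/*7s9g*/', group 1 = '7s9g'; at [31:37] match '/*y8*/', group 1 = 'y8'.
One capturing group, so `findall` returns just the captured substring from each match — 4 in all.

['l', '2e', '7s9g', 'y8']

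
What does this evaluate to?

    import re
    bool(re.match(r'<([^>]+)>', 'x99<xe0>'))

False

With `match`, the pattern is implicitly anchored at the beginning.
Here the pattern fails at index 0, so the call returns None, and `bool(None)` is False.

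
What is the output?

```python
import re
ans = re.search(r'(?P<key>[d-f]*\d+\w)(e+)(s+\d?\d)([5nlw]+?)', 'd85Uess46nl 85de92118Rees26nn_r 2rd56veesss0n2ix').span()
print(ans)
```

(0, 10)

Pattern: zero or more of a character in [d-f], then one or more of a digit, then a word character (captured as 'key'); then one or more of a literal 'e' (captured); then one or more of the literal 's', then optionally a digit, then a digit (captured); then one or more of one of [5nlw] (lazy) (captured).
`re.search` tries every starting position until one works.
The match spans [0:10] → 'd85Uess46n'.
Captured: group 1 = 'd85U', group 2 = 'e', group 3 = 'ss46', group 4 = 'n'.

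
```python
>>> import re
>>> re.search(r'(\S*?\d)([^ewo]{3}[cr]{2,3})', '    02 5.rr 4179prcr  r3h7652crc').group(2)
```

' 5.rr'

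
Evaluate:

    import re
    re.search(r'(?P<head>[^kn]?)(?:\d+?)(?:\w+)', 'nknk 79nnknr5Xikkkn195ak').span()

This matches optionally any character except [kn] (captured as 'head'); then one or more of a digit (lazy) (non-capturing group); then one or more of a word character (non-capturing group).
`re.search` scans for the first position where the pattern succeeds.
The match spans [4:24] → ' 79nnknr5Xikkkn195ak'.
Captured: group 1 = ' '.

(4, 24)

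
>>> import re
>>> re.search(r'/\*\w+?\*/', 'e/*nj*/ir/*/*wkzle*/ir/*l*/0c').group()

`search` walks the string left to right and returns the first match it finds.
The match spans [1:7] → '/*nj*/'.

'/*nj*/'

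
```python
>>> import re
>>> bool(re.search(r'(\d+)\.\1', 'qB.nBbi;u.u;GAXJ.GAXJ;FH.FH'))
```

A backreference is literal: `\1` must see the identical characters the first group matched.
Here nothing in the string fits, so the call returns None, and `bool(None)` is False.

False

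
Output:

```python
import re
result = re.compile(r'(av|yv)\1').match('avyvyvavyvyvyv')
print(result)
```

None

A backreference is literal: `\1` must see the identical characters the first group matched.
With `match`, the pattern is implicitly anchored at the beginning.
Here position 0 doesn't satisfy it, so the call returns None.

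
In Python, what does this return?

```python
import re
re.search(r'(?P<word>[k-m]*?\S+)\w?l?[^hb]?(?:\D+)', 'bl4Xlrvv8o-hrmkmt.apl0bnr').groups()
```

The match spans [0:25] → 'bl4Xlrvv8o-hrmkmt.apl0bnr'.
Captured: group 1 = 'bl4Xlrvv8o-hrmkmt.apl0bn'.

('bl4Xlrvv8o-hrmkmt.apl0bn',)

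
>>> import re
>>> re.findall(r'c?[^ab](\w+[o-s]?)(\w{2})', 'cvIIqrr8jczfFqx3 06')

[('IIqrr8jczfFq', 'x3')]

This matches optionally the literal 'c', then any character except [ab]; then one or more of a word character, then optionally a character in [o-s] (captured); then exactly 2 of a word character (captured).
Matches: at [0:16] match 'cvIIqrr8jczfFqx3', groups = ('IIqrr8jczfFq', 'x3').
With 2 capturing groups, `findall` returns a 2-tuple per match.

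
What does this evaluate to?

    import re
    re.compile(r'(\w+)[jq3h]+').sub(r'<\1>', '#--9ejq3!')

'#--<9ejq>!'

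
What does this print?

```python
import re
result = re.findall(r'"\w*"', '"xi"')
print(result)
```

Since nothing is captured, `findall` lists the 1 matched substring directly.

['"xi"']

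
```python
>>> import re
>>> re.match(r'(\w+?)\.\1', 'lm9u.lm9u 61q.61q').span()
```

(0, 9)

The backreference `\1` re-matches whatever the first group consumed, character for character.
`match` is anchored at position 0; if the pattern doesn't fit there, it returns None.
The match spans [0:9] → 'lm9u.lm9u'.
Captured: group 1 = 'lm9u'.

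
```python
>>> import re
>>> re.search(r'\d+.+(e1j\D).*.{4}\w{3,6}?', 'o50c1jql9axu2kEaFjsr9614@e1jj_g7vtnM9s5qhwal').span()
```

This matches one or more of a digit, then one or more of any character; then a literal 'e', then the literal '1j', then a non-digit (captured); then zero or more of any character, then exactly 4 of any character, then 3 to 6 of a word character (lazy).
`re.search` tries every starting position until one works.
The match spans [1:44] → '50c1jql9axu2kEaFjsr9614@e1jj_g7vtnM9s5qhwal'.
Captured: group 1 = 'e1jj'.

(1, 44)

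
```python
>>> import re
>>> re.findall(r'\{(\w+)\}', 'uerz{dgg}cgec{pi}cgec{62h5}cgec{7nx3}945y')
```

['dgg', 'pi', '62h5', '7nx3']

Walking the string: at [4:9] match '{dgg}', group 1 = 'dgg'; at [13:17] match '{pi}', group 1 = 'pi'; at [21:27] match '{62h5}', group 1 = '62h5'; at [31:37] match '{7nx3}', group 1 = '7nx3'.
Because there's exactly one group, `findall` drops the full match and keeps group 1 from each hit.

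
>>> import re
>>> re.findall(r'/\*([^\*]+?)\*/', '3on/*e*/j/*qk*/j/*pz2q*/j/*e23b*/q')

With a single group, `findall` returns only what that group captured — 4 items.

['e', 'qk', 'pz2q', 'e23b']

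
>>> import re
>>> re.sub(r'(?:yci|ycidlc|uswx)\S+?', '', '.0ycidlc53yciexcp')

`|` is ordered: at each position the engine commits to the first alternative that works.
Every occurrence is swapped for ''.

'.0lc53xcp'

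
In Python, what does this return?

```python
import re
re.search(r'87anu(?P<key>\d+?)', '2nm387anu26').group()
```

'87anu2'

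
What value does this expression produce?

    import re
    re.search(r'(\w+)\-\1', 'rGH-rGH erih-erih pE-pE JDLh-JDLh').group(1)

The match spans [0:7] → 'rGH-rGH'.
Captured: group 1 = 'rGH'.

'rGH'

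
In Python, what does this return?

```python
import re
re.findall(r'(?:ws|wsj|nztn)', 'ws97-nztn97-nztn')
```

`findall` yields the raw match text (3 of them) because the pattern has no groups.

['ws', 'nztn', 'nztn']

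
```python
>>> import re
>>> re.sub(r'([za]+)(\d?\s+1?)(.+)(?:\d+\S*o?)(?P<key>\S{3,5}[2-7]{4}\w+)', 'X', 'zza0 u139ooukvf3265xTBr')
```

'X'

Pattern: one or more of one of [za] (captured); then optionally a digit, then one or more of whitespace, then optionally the literal '1' (captured); then one or more of any character (captured); then one or more of a digit, then zero or more of a non-whitespace character, then optionally a literal 'o' (non-capturing group); then 3 to 5 of a non-whitespace character, then exactly 4 of a character in [2-7], then one or more of a word character (captured as 'key').
Matches: at [0:23] → 'zza0 u139ooukvf3265xTBr'.
`sub` substitutes 'X' at each match site.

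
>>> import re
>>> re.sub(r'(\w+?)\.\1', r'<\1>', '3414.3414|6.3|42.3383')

'<3414>|6.3|42.3383'

`\1` has to match the exact text group 1 already captured.
Matches: at [0:9] → '3414.3414'.
Each match is replaced using the text its own group 1 captured.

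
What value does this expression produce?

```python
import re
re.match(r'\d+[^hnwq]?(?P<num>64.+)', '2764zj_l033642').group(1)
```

The match spans [0:14] → '2764zj_l033642'.
Captured: group 1 = '64zj_l033642'.

'64zj_l033642'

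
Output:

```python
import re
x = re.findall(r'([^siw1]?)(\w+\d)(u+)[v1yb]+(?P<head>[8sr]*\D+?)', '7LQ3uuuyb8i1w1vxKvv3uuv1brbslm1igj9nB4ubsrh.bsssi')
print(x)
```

[('7', 'LQ3uuuyb8i1w1vxKvv3uuv1brbslm1igj9nB4', 'u', 'srh')]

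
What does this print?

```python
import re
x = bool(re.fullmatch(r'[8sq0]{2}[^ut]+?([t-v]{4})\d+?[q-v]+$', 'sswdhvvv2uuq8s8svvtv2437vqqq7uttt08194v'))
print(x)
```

False

`re.fullmatch` is like wrapping the pattern in `^…$` (in single-line mode).
Here there's no way to consume every character, so the call returns None, and `bool(None)` is False.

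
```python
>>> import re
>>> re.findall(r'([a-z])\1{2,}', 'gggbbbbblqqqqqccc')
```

['g', 'b', 'q', 'c']

`\1` is not a pattern — it's the concrete string captured by group 1, re-applied verbatim.
One capturing group, so `findall` returns just the captured substring from each match — 4 in all.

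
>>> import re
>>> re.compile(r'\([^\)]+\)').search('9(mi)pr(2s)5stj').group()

The match spans [1:5] → '(mi)'.

'(mi)'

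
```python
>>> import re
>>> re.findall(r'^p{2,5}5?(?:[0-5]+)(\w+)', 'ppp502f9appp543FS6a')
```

This matches anchored at the start of the string; then 2 to 5 of a literal 'p', then optionally the literal '5'; then one or more of a character in [0-5] (non-capturing group); then one or more of a word character (captured).
Walking the string: at [0:19] match 'ppp502f9appp543FS6a', group 1 = 'f9appp543FS6a'.
`findall` collects group 1 from the one match (1 total).

['f9appp543FS6a']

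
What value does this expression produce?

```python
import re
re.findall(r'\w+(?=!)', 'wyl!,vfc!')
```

['wyl', 'vfc']

The `(?=…)`/`(?<=…)` assertion just peeks at neighbouring text; it doesn't advance the match position.
Matches: at [0:3] → 'wyl'; at [5:8] → 'vfc'.
No capturing groups, so `findall` returns the 2 full match strings.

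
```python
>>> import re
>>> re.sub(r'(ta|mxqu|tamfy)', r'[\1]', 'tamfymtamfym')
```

The regex engine tests alternatives in the order written; an earlier branch that matches wins even if a later one would match more.
`\1` in the replacement pulls in group 1's text for each match.

'[ta]mfym[ta]mfym'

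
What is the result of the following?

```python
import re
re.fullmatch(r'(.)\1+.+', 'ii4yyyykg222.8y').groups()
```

('i',)

After group 1 captures some text, `\1` only succeeds where that same text appears again.
`fullmatch` succeeds only if the pattern covers the string from start to end.
The match spans [0:15] → 'ii4yyyykg222.8y'.
Captured: group 1 = 'i'.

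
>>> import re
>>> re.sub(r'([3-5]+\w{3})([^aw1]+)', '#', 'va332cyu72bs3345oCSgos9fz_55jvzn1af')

Every occurrence is swapped for '#'.

'va#1af'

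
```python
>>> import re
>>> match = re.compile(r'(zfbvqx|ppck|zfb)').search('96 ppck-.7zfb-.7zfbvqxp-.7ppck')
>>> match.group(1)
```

'ppck'

Unlike `match`, `search` isn't anchored — it looks for the pattern anywhere in the string.
The match spans [3:7] → 'ppck'.
Captured: group 1 = 'ppck'.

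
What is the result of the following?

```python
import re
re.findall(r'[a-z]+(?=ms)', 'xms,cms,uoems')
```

['x', 'c', 'uoe']

The lookaround is zero-width — it requires the adjacent text to match without consuming it, so the asserted text isn't part of the match.
Matches: at [0:1] → 'x'; at [4:5] → 'c'; at [8:11] → 'uoe'.
With no groups in the pattern, `findall` gives back each whole match — 3 here.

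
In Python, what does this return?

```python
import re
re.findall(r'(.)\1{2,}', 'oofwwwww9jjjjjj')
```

['w', 'j']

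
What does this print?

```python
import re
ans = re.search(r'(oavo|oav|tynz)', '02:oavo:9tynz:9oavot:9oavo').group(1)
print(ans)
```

Branches in `(...|...)` are attempted left-to-right; the first branch that allows the whole pattern to succeed is taken.
`re.search` tries every starting position until one works.
The match spans [3:7] → 'oavo'.
Captured: group 1 = 'oavo'.

oavo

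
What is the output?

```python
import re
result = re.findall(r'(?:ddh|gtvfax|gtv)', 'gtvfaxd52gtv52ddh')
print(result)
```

`|` is ordered: at each position the engine commits to the first alternative that works.
Scanning left to right: at [0:6] → 'gtvfax'; at [9:12] → 'gtv'; at [14:17] → 'ddh'.
Since nothing is captured, `findall` lists the 3 matched substrings directly.

['gtvfax', 'gtv', 'ddh']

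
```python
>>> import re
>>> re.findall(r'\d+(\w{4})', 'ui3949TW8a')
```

['TW8a']

`findall` collects group 1 from the one match (1 total).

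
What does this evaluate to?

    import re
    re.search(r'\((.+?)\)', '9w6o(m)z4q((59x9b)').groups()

A non-greedy quantifier consumes as few characters as it can — just enough that the remainder of the pattern still matches from where it stops; whatever follows it matches normally.
`search` walks the string left to right and returns the first match it finds.
The match spans [4:7] → '(m)'.
Captured: group 1 = 'm'.

('m',)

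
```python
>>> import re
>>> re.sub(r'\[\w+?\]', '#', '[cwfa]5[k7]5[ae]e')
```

`sub` substitutes '#' at each match site.

'#5#5#e'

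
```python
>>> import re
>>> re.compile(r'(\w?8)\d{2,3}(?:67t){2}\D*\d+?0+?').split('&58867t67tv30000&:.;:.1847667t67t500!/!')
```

['&58867t67tv30000&:.;:.', '18', '0!/!']

This matches optionally a word character, then the literal '8' (captured); then 2 to 3 of a digit, then the literal '67t' repeated 2 times; then zero or more of a non-digit, then one or more of a digit (lazy), then one or more of a literal '0' (lazy).
With a capturing group present, the delimiter's captured portion is kept in the result list.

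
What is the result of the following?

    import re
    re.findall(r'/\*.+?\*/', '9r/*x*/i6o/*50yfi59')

['/*x*/']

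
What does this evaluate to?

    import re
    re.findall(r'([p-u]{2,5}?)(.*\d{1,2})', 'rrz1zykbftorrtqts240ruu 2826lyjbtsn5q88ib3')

With 2 capturing groups, `findall` returns a 2-tuple per match.

[('rr', 'z1zykbftorrtqts240ruu 2826lyjbtsn5q88ib3')]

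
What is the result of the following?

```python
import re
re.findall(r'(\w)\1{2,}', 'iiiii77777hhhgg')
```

['i', '7', 'h']

`\1` has to match the exact text group 1 already captured.
Because there's exactly one group, `findall` drops the full match and keeps group 1 from each hit.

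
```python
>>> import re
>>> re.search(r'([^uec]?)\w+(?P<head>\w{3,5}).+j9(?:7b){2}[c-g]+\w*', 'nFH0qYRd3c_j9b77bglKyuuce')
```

None

Pattern: optionally any character except [uec] (captured); then one or more of a word character; then 3 to 5 of a word character (captured as 'head'); then one or more of any character, then the literal 'j9', then the literal '7b' repeated 2 times; then one or more of a character in [c-g], then zero or more of a word character.
`search` walks the string left to right and returns the first match it finds.
Here the pattern never matches, so the call returns None.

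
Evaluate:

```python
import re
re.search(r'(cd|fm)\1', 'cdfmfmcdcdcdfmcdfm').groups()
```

('fm',)

The match spans [2:6] → 'fmfm'.
Captured: group 1 = 'fm'.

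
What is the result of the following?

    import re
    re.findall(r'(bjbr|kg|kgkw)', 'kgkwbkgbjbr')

Branches in `(...|...)` are attempted left-to-right; the first branch that allows the whole pattern to succeed is taken.
`findall` collects group 1 from each match (3 total).

['kg', 'kg', 'bjbr']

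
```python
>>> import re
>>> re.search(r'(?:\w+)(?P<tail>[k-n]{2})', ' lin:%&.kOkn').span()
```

This matches one or more of a word character (non-capturing group); then exactly 2 of a character in [k-n] (captured as 'tail').
`search` walks the string left to right and returns the first match it finds.
The match spans [8:12] → 'kOkn'.
Captured: group 1 = 'kn'.

(8, 12)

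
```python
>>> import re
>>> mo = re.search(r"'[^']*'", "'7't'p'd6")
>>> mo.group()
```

"'7'"

The match spans [0:3] → "'7'".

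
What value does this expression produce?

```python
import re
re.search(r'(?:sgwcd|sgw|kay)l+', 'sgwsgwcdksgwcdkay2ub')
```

None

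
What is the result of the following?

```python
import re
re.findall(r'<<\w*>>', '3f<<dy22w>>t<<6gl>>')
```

['<<dy22w>>', '<<6gl>>']

Matches: at [2:11] → '<<dy22w>>'; at [12:19] → '<<6gl>>'.
Since nothing is captured, `findall` lists the 2 matched substrings directly.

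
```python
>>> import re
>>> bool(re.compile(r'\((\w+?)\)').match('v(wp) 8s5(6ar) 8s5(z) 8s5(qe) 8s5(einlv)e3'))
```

False

`match` is anchored at position 0; if the pattern doesn't fit there, it returns None.
Here the string doesn't start with a match, so the call returns None, and `bool(None)` is False.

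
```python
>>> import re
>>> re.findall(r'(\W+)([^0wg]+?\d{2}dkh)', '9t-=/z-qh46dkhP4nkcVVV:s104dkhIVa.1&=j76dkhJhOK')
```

[('-=/', 'z-qh46dkh'), (':', 's104dkh'), ('.', '1&=j76dkh')]

This matches one or more of a non-word character (captured); then one or more of any character except [0wg] (lazy), then exactly 2 of a digit, then the literal 'dkh' (captured).
Scanning left to right: at [2:14] match '-=/z-qh46dkh', groups = ('-=/', 'z-qh46dkh'); at [22:30] match ':s104dkh', groups = (':', 's104dkh'); at [33:43] match '.1&=j76dkh', groups = ('.', '1&=j76dkh').
With 2 capturing groups, `findall` returns a 2-tuple per match.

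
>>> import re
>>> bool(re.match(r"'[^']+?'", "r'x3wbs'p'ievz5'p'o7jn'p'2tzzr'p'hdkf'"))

False

`re.match` won't scan ahead — the pattern has to work from the very first character.
Here the pattern fails at index 0, so the call returns None, and `bool(None)` is False.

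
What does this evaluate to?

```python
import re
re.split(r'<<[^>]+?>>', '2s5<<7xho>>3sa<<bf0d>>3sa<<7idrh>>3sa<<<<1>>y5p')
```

['2s5', '3sa', '3sa', '3sa', 'y5p']

Matches to split on: at [3:11] → '<<7xho>>'; at [14:22] → '<<bf0d>>'; at [25:34] → '<<7idrh>>'; at [37:44] → '<<<<1>>'.
`split` removes every match and returns the 5 fragments in between.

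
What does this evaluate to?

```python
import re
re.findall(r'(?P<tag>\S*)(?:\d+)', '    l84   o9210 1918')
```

The pattern matches zero or more of a non-whitespace character (captured as 'tag'); then one or more of a digit (non-capturing group).
Walking the string: at [4:7] match 'l84', group 1 = 'l8'; at [10:15] match 'o9210', group 1 = 'o921'; at [16:20] match '1918', group 1 = '191'.
`findall` collects group 1 from each match (3 total).

['l8', 'o921', '191']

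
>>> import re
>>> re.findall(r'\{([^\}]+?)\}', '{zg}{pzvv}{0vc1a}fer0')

With a single group, `findall` returns only what that group captured — 3 items.

['zg', 'pzvv', '0vc1a']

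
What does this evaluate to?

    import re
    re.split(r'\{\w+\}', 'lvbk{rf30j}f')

['lvbk', 'f']

Matches to split on: at [4:11] → '{rf30j}'.
Splitting on the pattern gives 2 pieces.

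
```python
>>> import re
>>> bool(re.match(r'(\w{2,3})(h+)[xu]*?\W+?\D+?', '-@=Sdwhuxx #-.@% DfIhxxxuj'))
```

False

With `match`, the pattern is implicitly anchored at the beginning.
Here the pattern fails at index 0, so the call returns None, and `bool(None)` is False.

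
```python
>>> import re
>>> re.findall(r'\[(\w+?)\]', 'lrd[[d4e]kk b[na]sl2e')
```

Because there's exactly one group, `findall` drops the full match and keeps group 1 from each hit.

['d4e', 'na']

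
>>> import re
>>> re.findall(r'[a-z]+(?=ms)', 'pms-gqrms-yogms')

['p', 'gqr', 'yog']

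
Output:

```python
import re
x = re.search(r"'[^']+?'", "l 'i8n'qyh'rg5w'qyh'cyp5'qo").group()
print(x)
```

'i8n'

`re.search` tries every starting position until one works.
The match spans [2:7] → "'i8n'".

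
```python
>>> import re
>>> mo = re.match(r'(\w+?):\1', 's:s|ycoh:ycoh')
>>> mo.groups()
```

('s',)

After group 1 captures some text, `\1` only succeeds where that same text appears again.
`re.match` won't scan ahead — the pattern has to work from the very first character.
The match spans [0:3] → 's:s'.
Captured: group 1 = 's'.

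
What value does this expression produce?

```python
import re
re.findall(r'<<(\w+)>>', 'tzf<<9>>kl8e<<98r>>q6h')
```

['9', '98r']

Scanning left to right: at [3:8] match '<<9>>', group 1 = '9'; at [12:19] match '<<98r>>', group 1 = '98r'.
With a single group, `findall` returns only what that group captured — 2 items.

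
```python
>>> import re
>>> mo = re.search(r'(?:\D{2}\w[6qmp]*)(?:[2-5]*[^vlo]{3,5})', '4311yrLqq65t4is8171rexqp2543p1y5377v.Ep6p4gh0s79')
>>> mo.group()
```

This matches exactly 2 of a non-digit, then a word character, then zero or more of one of [6qmp] (non-capturing group); then zero or more of a character in [2-5], then 3 to 5 of any character except [vlo] (non-capturing group).
`search` walks the string left to right and returns the first match it finds.
The match spans [4:16] → 'yrLqq65t4is8'.

'yrLqq65t4is8'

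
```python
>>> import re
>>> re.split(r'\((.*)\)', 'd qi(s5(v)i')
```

['d qi', 's5(v', 'i']

Matches to split on: at [4:10] → '(s5(v)'.
`re.split` interleaves the captured-group text with the surrounding fragments.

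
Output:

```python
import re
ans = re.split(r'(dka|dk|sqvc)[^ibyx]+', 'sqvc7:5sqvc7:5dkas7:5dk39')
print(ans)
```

['', 'sqvc', '']

The group in the pattern means `split` returns the separators' captures alongside the pieces.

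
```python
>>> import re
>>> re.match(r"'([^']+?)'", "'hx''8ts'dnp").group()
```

"'hx'"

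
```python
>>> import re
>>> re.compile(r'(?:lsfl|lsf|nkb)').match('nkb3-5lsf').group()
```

`re.match` won't scan ahead — the pattern has to work from the very first character.
The match spans [0:3] → 'nkb'.

'nkb'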